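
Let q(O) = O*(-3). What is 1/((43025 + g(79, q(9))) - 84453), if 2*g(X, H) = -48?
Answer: -1/41452 ≈ -2.4124e-5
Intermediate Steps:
q(O) = -3*O
g(X, H) = -24 (g(X, H) = (½)*(-48) = -24)
1/((43025 + g(79, q(9))) - 84453) = 1/((43025 - 24) - 84453) = 1/(43001 - 84453) = 1/(-41452) = -1/41452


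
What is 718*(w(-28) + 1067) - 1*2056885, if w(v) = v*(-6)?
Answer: -1170155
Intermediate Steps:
w(v) = -6*v
718*(w(-28) + 1067) - 1*2056885 = 718*(-6*(-28) + 1067) - 1*2056885 = 718*(168 + 1067) - 2056885 = 718*1235 - 2056885 = 886730 - 2056885 = -1170155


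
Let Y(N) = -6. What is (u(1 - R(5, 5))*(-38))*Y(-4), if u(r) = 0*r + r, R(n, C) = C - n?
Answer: 228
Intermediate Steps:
u(r) = r (u(r) = 0 + r = r)
(u(1 - R(5, 5))*(-38))*Y(-4) = ((1 - (5 - 1*5))*(-38))*(-6) = ((1 - (5 - 5))*(-38))*(-6) = ((1 - 1*0)*(-38))*(-6) = ((1 + 0)*(-38))*(-6) = (1*(-38))*(-6) = -38*(-6) = 228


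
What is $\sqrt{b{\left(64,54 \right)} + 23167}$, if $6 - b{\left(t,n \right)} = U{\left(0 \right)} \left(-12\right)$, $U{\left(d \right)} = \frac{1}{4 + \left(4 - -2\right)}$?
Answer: $\frac{\sqrt{579355}}{5} \approx 152.23$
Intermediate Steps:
$U{\left(d \right)} = \frac{1}{10}$ ($U{\left(d \right)} = \frac{1}{4 + \left(4 + 2\right)} = \frac{1}{4 + 6} = \frac{1}{10}$)
$b{\left(t,n \right)} = \frac{36}{5}$ ($b{\left(t,n \right)} = 6 - \frac{1}{10} \left(-12\right) = 6 - - \frac{6}{5} = 6 + \frac{6}{5} = \frac{36}{5}$)
$\sqrt{b{\left(64,54 \right)} + 23167} = \sqrt{\frac{36}{5} + 23167} = \sqrt{\frac{115871}{5}} = \frac{\sqrt{579355}}{5}$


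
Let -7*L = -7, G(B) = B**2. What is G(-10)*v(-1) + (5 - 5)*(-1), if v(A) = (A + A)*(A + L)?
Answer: 0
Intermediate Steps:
L = 1 (L = -1/7*(-7) = 1)
v(A) = 2*A*(1 + A) (v(A) = (A + A)*(A + 1) = (2*A)*(1 + A) = 2*A*(1 + A))
G(-10)*v(-1) + (5 - 5)*(-1) = (-10)**2*(2*(-1)*(1 - 1)) + (5 - 5)*(-1) = 100*(2*(-1)*0) + 0*(-1) = 100*0 + 0 = 0 + 0 = 0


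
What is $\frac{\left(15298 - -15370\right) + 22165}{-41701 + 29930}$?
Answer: $- \frac{52833}{11771} \approx -4.4884$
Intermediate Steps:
$\frac{\left(15298 - -15370\right) + 22165}{-41701 + 29930} = \frac{\left(15298 + 15370\right) + 22165}{-11771} = \left(30668 + 22165\right) \left(- \frac{1}{11771}\right) = 52833 \left(- \frac{1}{11771}\right) = - \frac{52833}{11771}$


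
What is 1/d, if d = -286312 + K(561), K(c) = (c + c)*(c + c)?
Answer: 1/972572 ≈ 1.0282e-6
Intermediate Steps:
K(c) = 4*c**2 (K(c) = (2*c)*(2*c) = 4*c**2)
d = 972572 (d = -286312 + 4*561**2 = -286312 + 4*314721 = -286312 + 1258884 = 972572)
1/d = 1/972572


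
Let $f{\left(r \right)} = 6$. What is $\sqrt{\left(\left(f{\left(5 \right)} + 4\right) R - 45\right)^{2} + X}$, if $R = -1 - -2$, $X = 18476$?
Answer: $3 \sqrt{2189} \approx 140.36$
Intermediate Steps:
$R = 1$ ($R = -1 + 2 = 1$)
$\sqrt{\left(\left(f{\left(5 \right)} + 4\right) R - 45\right)^{2} + X} = \sqrt{\left(\left(6 + 4\right) 1 - 45\right)^{2} + 18476} = \sqrt{\left(10 \cdot 1 - 45\right)^{2} + 18476} = \sqrt{\left(10 - 45\right)^{2} + 18476} = \sqrt{\left(-35\right)^{2} + 18476} = \sqrt{1225 + 18476} = \sqrt{19701} = 3 \sqrt{2189}$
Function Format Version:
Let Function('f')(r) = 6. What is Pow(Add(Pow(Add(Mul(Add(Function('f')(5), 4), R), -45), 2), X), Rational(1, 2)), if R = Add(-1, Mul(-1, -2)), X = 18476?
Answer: Mul(3, Pow(2189, Rational(1, 2))) ≈ 140.36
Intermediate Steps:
R = 1 (R = Add(-1, 2) = 1)
Pow(Add(Pow(Add(Mul(Add(Function('f')(5), 4), R), -45), 2), X), Rational(1, 2)) = Pow(Add(Pow(Add(Mul(Add(6, 4), 1), -45), 2), 18476), Rational(1, 2)) = Pow(Add(Pow(Add(Mul(10, 1), -45), 2), 18476), Rational(1, 2)) = Pow(Add(Pow(Add(10, -45), 2), 18476), Rational(1, 2)) = Pow(Add(Pow(-35, 2), 18476), Rational(1, 2)) = Pow(Add(1225, 18476), Rational(1, 2)) = Pow(19701, Rational(1, 2)) = Mul(3, Pow(2189, Rational(1, 2)))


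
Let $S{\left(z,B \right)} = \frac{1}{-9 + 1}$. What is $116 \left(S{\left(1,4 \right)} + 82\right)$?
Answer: $\frac{18995}{2} \approx 9497.5$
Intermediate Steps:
$S{\left(z,B \right)} = - \frac{1}{8}$ ($S{\left(z,B \right)} = \frac{1}{-8} = - \frac{1}{8}$)
$116 \left(S{\left(1,4 \right)} + 82\right) = 116 \left(- \frac{1}{8} + 82\right) = 116 \cdot \frac{655}{8} = \frac{18995}{2}$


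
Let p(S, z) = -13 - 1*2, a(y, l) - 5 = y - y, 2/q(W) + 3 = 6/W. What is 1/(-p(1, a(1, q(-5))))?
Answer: 1/15 ≈ 0.066667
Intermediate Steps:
q(W) = 2/(-3 + 6/W)
a(y, l) = 5 (a(y, l) = 5 + (y - y) = 5 + 0 = 5)
p(S, z) = -15 (p(S, z) = -13 - 2 = -15)
1/(-p(1, a(1, q(-5)))) = 1/(-1*(-15)) = 1/15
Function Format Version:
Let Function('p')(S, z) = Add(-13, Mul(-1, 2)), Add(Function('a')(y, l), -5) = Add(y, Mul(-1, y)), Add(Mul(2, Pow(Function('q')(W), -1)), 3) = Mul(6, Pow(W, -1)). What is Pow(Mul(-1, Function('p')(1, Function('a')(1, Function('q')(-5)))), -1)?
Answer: Rational(1, 15) ≈ 0.066667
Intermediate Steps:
Function('q')(W) = Mul(2, Pow(Add(-3, Mul(6, Pow(W, -1))), -1))
Function('a')(y, l) = 5 (Function('a')(y, l) = Add(5, Add(y, Mul(-1, y))) = Add(5, 0) = 5)
Function('p')(S, z) = -15 (Function('p')(S, z) = Add(-13, -2) = -15)
Pow(Mul(-1, Function('p')(1, Function('a')(1, Function('q')(-5)))), -1) = Pow(Mul(-1, -15), -1) = Pow(15, -1) = Rational(1, 15)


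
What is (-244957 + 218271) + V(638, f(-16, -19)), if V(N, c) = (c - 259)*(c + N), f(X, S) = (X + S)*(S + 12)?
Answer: -39048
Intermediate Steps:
f(X, S) = (12 + S)*(S + X) (f(X, S) = (S + X)*(12 + S) = (12 + S)*(S + X))
V(N, c) = (-259 + c)*(N + c)
(-244957 + 218271) + V(638, f(-16, -19)) = (-244957 + 218271) + (((-19)**2 + 12*(-19) + 12*(-16) - 19*(-16))**2 - 259*638 - 259*((-19)**2 + 12*(-19) + 12*(-16) - 19*(-16)) + 638*((-19)**2 + 12*(-19) + 12*(-16) - 19*(-16))) = -26686 + ((361 - 228 - 192 + 304)**2 - 165242 - 259*(361 - 228 - 192 + 304) + 638*(361 - 228 - 192 + 304)) = -26686 + (245**2 - 165242 - 259*245 + 638*245) = -26686 + (60025 - 165242 - 63455 + 156310) = -26686 - 12362 = -39048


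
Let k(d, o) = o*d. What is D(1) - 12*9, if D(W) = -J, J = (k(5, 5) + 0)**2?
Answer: -733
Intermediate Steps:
k(d, o) = d*o
J = 625 (J = (5*5 + 0)**2 = (25 + 0)**2 = 25**2 = 625)
D(W) = -625 (D(W) = -1*625 = -625)
D(1) - 12*9 = -625 - 12*9 = -625 - 108 = -733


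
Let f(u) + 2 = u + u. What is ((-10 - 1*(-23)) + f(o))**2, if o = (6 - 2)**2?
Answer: 1849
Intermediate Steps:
o = 16 (o = 4**2 = 16)
f(u) = -2 + 2*u (f(u) = -2 + (u + u) = -2 + 2*u)
((-10 - 1*(-23)) + f(o))**2 = ((-10 - 1*(-23)) + (-2 + 2*16))**2 = ((-10 + 23) + (-2 + 32))**2 = (13 + 30)**2 = 43**2 = 1849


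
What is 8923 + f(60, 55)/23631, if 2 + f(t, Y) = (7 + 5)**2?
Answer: 210859555/23631 ≈ 8923.0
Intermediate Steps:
f(t, Y) = 142 (f(t, Y) = -2 + (7 + 5)**2 = -2 + 12**2 = -2 + 144 = 142)
8923 + f(60, 55)/23631 = 8923 + 142/23631 = 210859555/23631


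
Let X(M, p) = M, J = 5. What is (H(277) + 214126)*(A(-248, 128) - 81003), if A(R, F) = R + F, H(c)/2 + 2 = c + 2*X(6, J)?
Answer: -17417108100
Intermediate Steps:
H(c) = 20 + 2*c (H(c) = -4 + 2*(c + 2*6) = -4 + 2*(c + 12) = -4 + 2*(12 + c) = -4 + (24 + 2*c) = 20 + 2*c)
A(R, F) = F + R
(H(277) + 214126)*(A(-248, 128) - 81003) = ((20 + 2*277) + 214126)*((128 - 248) - 81003) = ((20 + 554) + 214126)*(-120 - 81003) = (574 + 214126)*(-81123) = 214700*(-81123) = -17417108100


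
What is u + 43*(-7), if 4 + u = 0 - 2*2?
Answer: -309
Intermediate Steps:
u = -8 (u = -4 + (0 - 2*2) = -4 + (0 - 4) = -4 - 4 = -8)
u + 43*(-7) = -8 + 43*(-7) = -8 - 301 = -309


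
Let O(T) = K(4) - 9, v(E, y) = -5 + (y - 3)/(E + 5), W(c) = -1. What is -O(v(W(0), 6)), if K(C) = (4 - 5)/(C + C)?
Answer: 73/8 ≈ 9.1250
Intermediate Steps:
K(C) = -1/(2*C)
v(E, y) = -5 + (-3 + y)/(5 + E)
O(T) = -73/8 (O(T) = -½/4 - 9 = -½*¼ - 9 = -⅛ - 9 = -73/8)
-O(v(W(0), 6)) = -1*(-73/8) = 73/8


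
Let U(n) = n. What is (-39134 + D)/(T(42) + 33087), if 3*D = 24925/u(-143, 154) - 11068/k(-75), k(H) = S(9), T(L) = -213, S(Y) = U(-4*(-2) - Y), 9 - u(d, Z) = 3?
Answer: -613079/591732 ≈ -1.0361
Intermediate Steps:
u(d, Z) = 6 (u(d, Z) = 9 - 1*3 = 9 - 3 = 6)
S(Y) = 8 - Y (S(Y) = -4*(-2) - Y = 8 - Y)
k(H) = -1 (k(H) = 8 - 1*9 = 8 - 9 = -1)
D = 91333/18 (D = (24925/6 - 11068/(-1))/3 = (24925*(⅙) - 11068*(-1))/3 = (24925/6 + 11068)/3 = (⅓)*(91333/6) = 91333/18 ≈ 5074.1)
(-39134 + D)/(T(42) + 33087) = (-39134 + 91333/18)/(-213 + 33087) = -613079/18/32874 = -613079/18*1/32874 = -613079/591732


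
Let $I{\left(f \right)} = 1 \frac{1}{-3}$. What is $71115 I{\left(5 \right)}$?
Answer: $-23705$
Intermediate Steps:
$I{\left(f \right)} = - \frac{1}{3}$ ($I{\left(f \right)} = 1 \left(- \frac{1}{3}\right) = - \frac{1}{3}$)
$71115 I{\left(5 \right)} = 71115 \left(- \frac{1}{3}\right) = -23705$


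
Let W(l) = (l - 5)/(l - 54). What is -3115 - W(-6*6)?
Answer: -280391/90 ≈ -3115.5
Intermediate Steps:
W(l) = (-5 + l)/(-54 + l)
-3115 - W(-6*6) = -3115 - (-5 - 6*6)/(-54 - 6*6) = -3115 - (-5 - 36)/(-54 - 36) = -3115 - (-41)/(-90) = -3115 - (-1)*(-41)/90 = -3115 - 1*41/90 = -3115 - 41/90 = -280391/90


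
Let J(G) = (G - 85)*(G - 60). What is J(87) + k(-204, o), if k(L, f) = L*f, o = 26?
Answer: -5250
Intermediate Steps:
J(G) = (-85 + G)*(-60 + G)
J(87) + k(-204, o) = (5100 + 87² - 145*87) - 204*26 = (5100 + 7569 - 12615) - 5304 = 54 - 5304 = -5250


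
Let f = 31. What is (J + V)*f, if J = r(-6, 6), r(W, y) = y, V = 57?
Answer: 1953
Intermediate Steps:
J = 6
(J + V)*f = (6 + 57)*31 = 63*31 = 1953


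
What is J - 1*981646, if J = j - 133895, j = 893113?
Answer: -222428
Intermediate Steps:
J = 759218 (J = 893113 - 133895 = 759218)
J - 1*981646 = 759218 - 1*981646 = 759218 - 981646 = -222428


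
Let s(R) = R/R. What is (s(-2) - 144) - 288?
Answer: -431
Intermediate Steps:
s(R) = 1
(s(-2) - 144) - 288 = (1 - 144) - 288 = -143 - 288 = -431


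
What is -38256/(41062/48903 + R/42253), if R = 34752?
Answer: -39524156923752/1717234871 ≈ -23016.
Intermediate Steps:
-38256/(41062/48903 + R/42253) = -38256/(41062/48903 + 34752/42253) = -38256/3434469742/2066298459 = -38256*2066298459/3434469742 = -39524156923752/1717234871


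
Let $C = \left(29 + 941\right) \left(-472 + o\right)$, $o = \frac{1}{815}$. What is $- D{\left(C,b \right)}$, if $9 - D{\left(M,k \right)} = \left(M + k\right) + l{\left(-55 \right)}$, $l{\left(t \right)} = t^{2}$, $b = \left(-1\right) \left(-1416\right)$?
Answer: $- \frac{73905310}{163} \approx -4.5341 \cdot 10^{5}$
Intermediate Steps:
$o = \frac{1}{815} \approx 0.001227$
$b = 1416$
$C = - \frac{74627726}{163}$ ($C = \left(29 + 941\right) \left(-472 + \frac{1}{815}\right) = 970 \left(- \frac{384679}{815}\right) = - \frac{74627726}{163} \approx -4.5784 \cdot 10^{5}$)
$D{\left(M,k \right)} = -3016 - M - k$ ($D{\left(M,k \right)} = 9 - \left(\left(M + k\right) + \left(-55\right)^{2}\right) = 9 - \left(\left(M + k\right) + 3025\right) = 9 - \left(3025 + M + k\right) = -3016 - M - k$)
$- D{\left(C,b \right)} = - (-3016 - - \frac{74627726}{163} - 1416) = - (-3016 + \frac{74627726}{163} - 1416) = \left(-1\right) \frac{73905310}{163} = - \frac{73905310}{163}$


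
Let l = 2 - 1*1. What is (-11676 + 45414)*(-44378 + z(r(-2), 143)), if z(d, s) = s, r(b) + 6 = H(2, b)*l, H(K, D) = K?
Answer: -1492400430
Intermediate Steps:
l = 1 (l = 2 - 1 = 1)
r(b) = -4 (r(b) = -6 + 2*1 = -6 + 2 = -4)
(-11676 + 45414)*(-44378 + z(r(-2), 143)) = (-11676 + 45414)*(-44378 + 143) = 33738*(-44235) = -1492400430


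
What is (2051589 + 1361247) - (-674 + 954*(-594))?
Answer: 3980186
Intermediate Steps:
(2051589 + 1361247) - (-674 + 954*(-594)) = 3412836 - (-674 - 566676) = 3412836 - 1*(-567350) = 3412836 + 567350 = 3980186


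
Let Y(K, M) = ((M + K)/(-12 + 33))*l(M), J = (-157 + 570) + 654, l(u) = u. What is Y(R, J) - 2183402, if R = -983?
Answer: -2179134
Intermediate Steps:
J = 1067 (J = 413 + 654 = 1067)
Y(K, M) = M*(K/21 + M/21) (Y(K, M) = ((M + K)/(-12 + 33))*M = ((K + M)/21)*M = ((K + M)*(1/21))*M = (K/21 + M/21)*M = M*(K/21 + M/21))
Y(R, J) - 2183402 = (1/21)*1067*(-983 + 1067) - 2183402 = (1/21)*1067*84 - 2183402 = 4268 - 2183402 = -2179134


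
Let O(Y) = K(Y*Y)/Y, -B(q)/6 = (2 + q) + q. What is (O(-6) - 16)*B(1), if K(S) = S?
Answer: 528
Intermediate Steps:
B(q) = -12 - 12*q (B(q) = -6*((2 + q) + q) = -6*(2 + 2*q) = -12 - 12*q)
O(Y) = Y (O(Y) = (Y*Y)/Y = Y²/Y = Y)
(O(-6) - 16)*B(1) = (-6 - 16)*(-12 - 12*1) = -22*(-12 - 12) = -22*(-24) = 528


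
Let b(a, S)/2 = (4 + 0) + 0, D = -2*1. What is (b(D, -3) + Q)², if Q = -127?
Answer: 14161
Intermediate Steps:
D = -2
b(a, S) = 8 (b(a, S) = 2*((4 + 0) + 0) = 2*(4 + 0) = 2*4 = 8)
(b(D, -3) + Q)² = (8 - 127)² = (-119)² = 14161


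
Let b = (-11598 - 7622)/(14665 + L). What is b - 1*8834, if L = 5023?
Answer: -43485753/4922 ≈ -8835.0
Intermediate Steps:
b = -4805/4922 (b = (-11598 - 7622)/(14665 + 5023) = -19220/19688 = -19220*1/19688 = -4805/4922 ≈ -0.97623)
b - 1*8834 = -4805/4922 - 1*8834 = -4805/4922 - 8834 = -43485753/4922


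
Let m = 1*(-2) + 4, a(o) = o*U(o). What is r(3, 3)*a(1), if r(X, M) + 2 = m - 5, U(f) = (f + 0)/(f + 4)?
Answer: -1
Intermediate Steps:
U(f) = f/(4 + f)
a(o) = o²/(4 + o) (a(o) = o*(o/(4 + o)) = o²/(4 + o))
m = 2 (m = -2 + 4 = 2)
r(X, M) = -5 (r(X, M) = -2 + (2 - 5) = -2 - 3 = -5)
r(3, 3)*a(1) = -5*1²/(4 + 1) = -5/5 = -5*⅕ = -1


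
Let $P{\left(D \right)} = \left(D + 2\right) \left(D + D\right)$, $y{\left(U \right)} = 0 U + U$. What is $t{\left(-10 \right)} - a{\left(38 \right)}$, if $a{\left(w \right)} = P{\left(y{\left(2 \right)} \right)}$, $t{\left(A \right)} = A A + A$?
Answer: $74$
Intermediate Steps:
$t{\left(A \right)} = A + A^{2}$ ($t{\left(A \right)} = A^{2} + A = A + A^{2}$)
$y{\left(U \right)} = U$ ($y{\left(U \right)} = 0 + U = U$)
$P{\left(D \right)} = 2 D \left(2 + D\right)$ ($P{\left(D \right)} = \left(2 + D\right) 2 D = 2 D \left(2 + D\right)$)
$a{\left(w \right)} = 16$ ($a{\left(w \right)} = 2 \cdot 2 \left(2 + 2\right) = 2 \cdot 2 \cdot 4 = 16$)
$t{\left(-10 \right)} - a{\left(38 \right)} = - 10 \left(1 - 10\right) - 16 = \left(-10\right) \left(-9\right) - 16 = 90 - 16 = 74$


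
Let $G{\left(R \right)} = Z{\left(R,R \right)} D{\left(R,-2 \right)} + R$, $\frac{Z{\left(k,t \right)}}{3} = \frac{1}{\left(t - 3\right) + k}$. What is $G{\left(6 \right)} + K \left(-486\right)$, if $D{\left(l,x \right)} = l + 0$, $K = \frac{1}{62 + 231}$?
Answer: $\frac{1858}{293} \approx 6.3413$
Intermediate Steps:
$K = \frac{1}{293} \approx 0.003413$
$Z{\left(k,t \right)} = \frac{3}{-3 + k + t}$ ($Z{\left(k,t \right)} = \frac{3}{\left(t - 3\right) + k} = \frac{3}{\left(-3 + t\right) + k} = \frac{3}{-3 + k + t}$)
$D{\left(l,x \right)} = l$
$G{\left(R \right)} = R + \frac{3 R}{-3 + 2 R}$ ($G{\left(R \right)} = \frac{3}{-3 + R + R} R + R = \frac{3}{-3 + 2 R} R + R = \frac{3 R}{-3 + 2 R} + R = R + \frac{3 R}{-3 + 2 R}$)
$G{\left(6 \right)} + K \left(-486\right) = \frac{2 \cdot 6^{2}}{-3 + 2 \cdot 6} + \frac{1}{293} \left(-486\right) = 2 \cdot 36 \frac{1}{-3 + 12} - \frac{486}{293} = 2 \cdot 36 \cdot \frac{1}{9} - \frac{486}{293} = 8 - \frac{486}{293} = \frac{1858}{293}$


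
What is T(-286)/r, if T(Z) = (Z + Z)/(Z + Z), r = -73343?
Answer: -1/73343 ≈ -1.3635e-5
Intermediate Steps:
T(Z) = 1 (T(Z) = (2*Z)/((2*Z)) = (2*Z)*(1/(2*Z)) = 1)
T(-286)/r = 1/(-73343) = 1*(-1/73343) = -1/73343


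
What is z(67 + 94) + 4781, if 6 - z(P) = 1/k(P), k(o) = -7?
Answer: 33510/7 ≈ 4787.1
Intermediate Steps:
z(P) = 43/7 (z(P) = 6 - 1/(-7) = 6 - 1*(-⅐) = 6 + ⅐ = 43/7)
z(67 + 94) + 4781 = 43/7 + 4781 = 33510/7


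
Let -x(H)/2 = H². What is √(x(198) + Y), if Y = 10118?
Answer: I*√68290 ≈ 261.32*I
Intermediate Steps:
x(H) = -2*H²
√(x(198) + Y) = √(-2*198² + 10118) = √(-2*39204 + 10118) = √(-78408 + 10118) = √(-68290) = I*√68290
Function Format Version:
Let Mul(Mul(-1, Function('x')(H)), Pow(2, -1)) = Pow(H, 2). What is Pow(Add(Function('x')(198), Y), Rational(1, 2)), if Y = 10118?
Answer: Mul(I, Pow(68290, Rational(1, 2))) ≈ Mul(261.32, I)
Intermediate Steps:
Function('x')(H) = Mul(-2, Pow(H, 2))
Pow(Add(Function('x')(198), Y), Rational(1, 2)) = Pow(Add(Mul(-2, Pow(198, 2)), 10118), Rational(1, 2)) = Pow(Add(Mul(-2, 39204), 10118), Rational(1, 2)) = Pow(Add(-78408, 10118), Rational(1, 2)) = Pow(-68290, Rational(1, 2)) = Mul(I, Pow(68290, Rational(1, 2)))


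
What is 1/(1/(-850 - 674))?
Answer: -1524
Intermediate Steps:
1/(1/(-850 - 674)) = 1/(1/(-1524)) = 1/(-1/1524) = -1524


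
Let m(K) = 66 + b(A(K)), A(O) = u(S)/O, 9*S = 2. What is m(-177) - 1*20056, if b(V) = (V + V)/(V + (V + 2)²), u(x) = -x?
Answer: -101614464164/5083265 ≈ -19990.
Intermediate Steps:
S = 2/9 (S = (⅑)*2 = 2/9 ≈ 0.22222)
A(O) = -2/(9*O) (A(O) = (-1*2/9)/O = -2/(9*O))
b(V) = 2*V/(V + (2 + V)²) (b(V) = (2*V)/(V + (2 + V)²) = 2*V/(V + (2 + V)²))
m(K) = 66 - 4/(9*K*((2 - 2/(9*K))² - 2/(9*K))) (m(K) = 66 + 2*(-2/(9*K))/(-2/(9*K) + (2 - 2/(9*K))²) = 66 + 2*(-2/(9*K))/((2 - 2/(9*K))² - 2/(9*K)) = 66 - 4/(9*K*((2 - 2/(9*K))² - 2/(9*K))))
m(-177) - 1*20056 = 12*(11 - 249*(-177) + 891*(-177)²)/(2 - 45*(-177) + 162*(-177)²) - 1*20056 = 12*(11 + 44073 + 891*31329)/(2 + 7965 + 162*31329) - 20056 = 12*(11 + 44073 + 27914139)/(2 + 7965 + 5075298) - 20056 = 12*27958223/5083265 - 20056 = 12*(1/5083265)*27958223 - 20056 = 335498676/5083265 - 20056 = -101614464164/5083265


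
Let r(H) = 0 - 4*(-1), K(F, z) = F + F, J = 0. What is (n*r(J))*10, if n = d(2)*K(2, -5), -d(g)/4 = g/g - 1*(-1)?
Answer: -1280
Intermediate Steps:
K(F, z) = 2*F
d(g) = -8 (d(g) = -4*(g/g - 1*(-1)) = -4*(1 + 1) = -4*2 = -8)
r(H) = 4 (r(H) = 0 + 4 = 4)
n = -32 (n = -16*2 = -8*4 = -32)
(n*r(J))*10 = -32*4*10 = -128*10 = -1280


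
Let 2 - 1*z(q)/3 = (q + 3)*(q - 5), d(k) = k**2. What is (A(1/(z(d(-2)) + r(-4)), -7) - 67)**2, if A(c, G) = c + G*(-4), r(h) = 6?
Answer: 1653796/1089 ≈ 1518.6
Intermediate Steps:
z(q) = 6 - 3*(-5 + q)*(3 + q) (z(q) = 6 - 3*(q + 3)*(q - 5) = 6 - 3*(3 + q)*(-5 + q) = 6 - 3*(-5 + q)*(3 + q))
A(c, G) = c - 4*G
(A(1/(z(d(-2)) + r(-4)), -7) - 67)**2 = ((1/((51 - 3*((-2)**2)**2 + 6*(-2)**2) + 6) - 4*(-7)) - 67)**2 = ((1/((51 - 3*4**2 + 6*4) + 6) + 28) - 67)**2 = ((1/((51 - 3*16 + 24) + 6) + 28) - 67)**2 = ((1/((51 - 48 + 24) + 6) + 28) - 67)**2 = ((1/(27 + 6) + 28) - 67)**2 = ((1/33 + 28) - 67)**2 = (925/33 - 67)**2 = (-1286/33)**2 = 1653796/1089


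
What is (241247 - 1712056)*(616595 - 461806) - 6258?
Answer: -227665060559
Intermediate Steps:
(241247 - 1712056)*(616595 - 461806) - 6258 = -1470809*154789 - 6258 = -227665054301 - 6258 = -227665060559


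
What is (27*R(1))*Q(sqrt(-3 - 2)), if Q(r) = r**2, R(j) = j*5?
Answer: -675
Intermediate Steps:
R(j) = 5*j
(27*R(1))*Q(sqrt(-3 - 2)) = (27*(5*1))*(sqrt(-3 - 2))**2 = (27*5)*(sqrt(-5))**2 = 135*(I*sqrt(5))**2 = 135*(-5) = -675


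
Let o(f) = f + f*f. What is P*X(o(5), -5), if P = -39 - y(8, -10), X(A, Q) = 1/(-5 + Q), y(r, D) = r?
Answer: 47/10 ≈ 4.7000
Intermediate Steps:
o(f) = f + f²
P = -47 (P = -39 - 1*8 = -39 - 8 = -47)
P*X(o(5), -5) = -47/(-5 - 5) = -47/(-10) = -47*(-⅒) = 47/10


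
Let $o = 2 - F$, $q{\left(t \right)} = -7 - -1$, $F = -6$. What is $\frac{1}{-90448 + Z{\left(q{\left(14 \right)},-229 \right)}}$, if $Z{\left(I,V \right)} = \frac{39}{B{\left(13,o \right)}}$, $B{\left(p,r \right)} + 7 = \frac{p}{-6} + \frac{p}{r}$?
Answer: $- \frac{181}{16372024} \approx -1.1055 \cdot 10^{-5}$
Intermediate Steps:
$q{\left(t \right)} = -6$ ($q{\left(t \right)} = -7 + 1 = -6$)
$o = 8$ ($o = 2 - -6 = 2 + 6 = 8$)
$B{\left(p,r \right)} = -7 - \frac{p}{6} + \frac{p}{r}$ ($B{\left(p,r \right)} = -7 + \left(\frac{p}{-6} + \frac{p}{r}\right) = -7 + \left(p \left(- \frac{1}{6}\right) + \frac{p}{r}\right) = -7 - \left(\frac{p}{6} - \frac{p}{r}\right) = -7 - \frac{p}{6} + \frac{p}{r}$)
$Z{\left(I,V \right)} = - \frac{936}{181}$ ($Z{\left(I,V \right)} = \frac{39}{-7 - \frac{13}{6} + \frac{13}{8}} = \frac{39}{- \frac{181}{24}} = 39 \left(- \frac{24}{181}\right) = - \frac{936}{181}$)
$\frac{1}{-90448 + Z{\left(q{\left(14 \right)},-229 \right)}} = \frac{1}{-90448 - \frac{936}{181}} = \frac{1}{- \frac{16372024}{181}} = - \frac{181}{16372024}$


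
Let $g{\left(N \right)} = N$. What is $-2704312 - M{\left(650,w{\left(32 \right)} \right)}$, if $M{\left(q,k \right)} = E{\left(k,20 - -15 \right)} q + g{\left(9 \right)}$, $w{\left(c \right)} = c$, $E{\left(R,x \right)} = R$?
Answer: $-2725121$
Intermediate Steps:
$M{\left(q,k \right)} = 9 + k q$ ($M{\left(q,k \right)} = k q + 9 = 9 + k q$)
$-2704312 - M{\left(650,w{\left(32 \right)} \right)} = -2704312 - \left(9 + 32 \cdot 650\right) = -2704312 - \left(9 + 20800\right) = -2704312 - 20809 = -2725121$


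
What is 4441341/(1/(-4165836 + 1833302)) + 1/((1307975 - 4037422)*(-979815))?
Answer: -27705172041543360209396669/2674353112305 ≈ -1.0360e+13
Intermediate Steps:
4441341/(1/(-4165836 + 1833302)) + 1/((1307975 - 4037422)*(-979815)) = 4441341/(1/(-2332534)) - 1/979815/(-2729447) = 4441341/(-1/2332534) - 1/2729447*(-1/979815) = 4441341*(-2332534) + 1/2674353112305 = -10359578888094 + 1/2674353112305 = -27705172041543360209396669/2674353112305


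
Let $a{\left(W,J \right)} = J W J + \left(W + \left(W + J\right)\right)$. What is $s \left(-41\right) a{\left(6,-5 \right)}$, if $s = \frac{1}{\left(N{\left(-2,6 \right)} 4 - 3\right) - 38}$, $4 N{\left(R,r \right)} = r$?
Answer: $\frac{6437}{35} \approx 183.91$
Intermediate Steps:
$N{\left(R,r \right)} = \frac{r}{4}$
$a{\left(W,J \right)} = J + 2 W + W J^{2}$ ($a{\left(W,J \right)} = W J^{2} + \left(W + \left(J + W\right)\right) = W J^{2} + \left(J + 2 W\right) = J + 2 W + W J^{2}$)
$s = - \frac{1}{35}$ ($s = \frac{1}{\left(\frac{1}{4} \cdot 6 \cdot 4 - 3\right) - 38} = \frac{1}{\left(\frac{3}{2} \cdot 4 - 3\right) - 38} = \frac{1}{\left(6 - 3\right) - 38} = \frac{1}{3 - 38} = \frac{1}{-35} = - \frac{1}{35} \approx -0.028571$)
$s \left(-41\right) a{\left(6,-5 \right)} = \left(- \frac{1}{35}\right) \left(-41\right) \left(-5 + 2 \cdot 6 + 6 \left(-5\right)^{2}\right) = \frac{41 \left(-5 + 12 + 6 \cdot 25\right)}{35} = \frac{41 \left(-5 + 12 + 150\right)}{35} = \frac{41}{35} \cdot 157 = \frac{6437}{35}$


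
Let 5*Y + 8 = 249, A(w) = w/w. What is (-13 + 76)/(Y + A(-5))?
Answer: 105/82 ≈ 1.2805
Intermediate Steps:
A(w) = 1
Y = 241/5 (Y = -8/5 + (⅕)*249 = -8/5 + 249/5 = 241/5 ≈ 48.200)
(-13 + 76)/(Y + A(-5)) = (-13 + 76)/(241/5 + 1) = 63/(246/5) = 63*(5/246) = 105/82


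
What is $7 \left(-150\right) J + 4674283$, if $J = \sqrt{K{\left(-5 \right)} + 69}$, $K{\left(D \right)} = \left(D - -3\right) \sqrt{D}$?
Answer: $4674283 - 1050 \sqrt{69 - 2 i \sqrt{5}} \approx 4.6656 \cdot 10^{6} + 282.5 i$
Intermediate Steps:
$K{\left(D \right)} = \sqrt{D} \left(3 + D\right)$ ($K{\left(D \right)} = \left(D + 3\right) \sqrt{D} = \left(3 + D\right) \sqrt{D} = \sqrt{D} \left(3 + D\right)$)
$J = \sqrt{69 - 2 i \sqrt{5}}$ ($J = \sqrt{\sqrt{-5} \left(3 - 5\right) + 69} = \sqrt{i \sqrt{5} \left(-2\right) + 69} = \sqrt{- 2 i \sqrt{5} + 69} = \sqrt{69 - 2 i \sqrt{5}} \approx 8.311 - 0.26905 i$)
$7 \left(-150\right) J + 4674283 = 7 \left(-150\right) \sqrt{69 - 2 i \sqrt{5}} + 4674283 = - 1050 \sqrt{69 - 2 i \sqrt{5}} + 4674283 = 4674283 - 1050 \sqrt{69 - 2 i \sqrt{5}}$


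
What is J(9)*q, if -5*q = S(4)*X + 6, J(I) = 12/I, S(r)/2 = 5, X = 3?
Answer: -48/5 ≈ -9.6000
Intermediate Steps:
S(r) = 10 (S(r) = 2*5 = 10)
q = -36/5 (q = -(10*3 + 6)/5 = -(30 + 6)/5 = -⅕*36 = -36/5 ≈ -7.2000)
J(9)*q = (12/9)*(-36/5) = (12*(⅑))*(-36/5) = (4/3)*(-36/5) = -48/5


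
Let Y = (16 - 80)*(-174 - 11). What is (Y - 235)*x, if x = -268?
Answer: -3110140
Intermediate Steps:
Y = 11840 (Y = -64*(-185) = 11840)
(Y - 235)*x = (11840 - 235)*(-268) = 11605*(-268) = -3110140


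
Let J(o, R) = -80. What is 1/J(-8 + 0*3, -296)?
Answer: -1/80 ≈ -0.012500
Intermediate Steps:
1/J(-8 + 0*3, -296) = 1/(-80) = -1/80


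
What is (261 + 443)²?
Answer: 495616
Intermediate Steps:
(261 + 443)² = 704² = 495616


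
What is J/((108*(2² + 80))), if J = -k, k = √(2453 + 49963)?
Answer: -√91/378 ≈ -0.025236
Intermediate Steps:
k = 24*√91 (k = √52416 = 24*√91 ≈ 228.95)
J = -24*√91 ≈ -228.95
J/((108*(2² + 80))) = (-24*√91)/((108*(2² + 80))) = (-24*√91)/((108*(4 + 80))) = (-24*√91)/((108*84)) = -24*√91/9072 = -24*√91*(1/9072) = -√91/378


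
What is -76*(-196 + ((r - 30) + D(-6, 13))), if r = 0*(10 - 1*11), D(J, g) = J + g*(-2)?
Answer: 19608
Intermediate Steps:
D(J, g) = J - 2*g
r = 0 (r = 0*(10 - 11) = 0*(-1) = 0)
-76*(-196 + ((r - 30) + D(-6, 13))) = -76*(-196 + ((0 - 30) + (-6 - 2*13))) = -76*(-196 + (-30 + (-6 - 26))) = -76*(-196 + (-30 - 32)) = -76*(-196 - 62) = -76*(-258) = 19608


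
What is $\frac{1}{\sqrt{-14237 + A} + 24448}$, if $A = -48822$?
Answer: $\frac{24448}{597767763} - \frac{i \sqrt{63059}}{597767763} \approx 4.0899 \cdot 10^{-5} - 4.2009 \cdot 10^{-7} i$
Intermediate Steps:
$\frac{1}{\sqrt{-14237 + A} + 24448} = \frac{1}{\sqrt{-14237 - 48822} + 24448} = \frac{1}{\sqrt{-63059} + 24448} = \frac{1}{i \sqrt{63059} + 24448} = \frac{1}{24448 + i \sqrt{63059}}$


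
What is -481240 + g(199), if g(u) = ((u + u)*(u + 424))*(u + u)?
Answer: 98204452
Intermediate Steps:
g(u) = 4*u²*(424 + u) (g(u) = ((2*u)*(424 + u))*(2*u) = (2*u*(424 + u))*(2*u) = 4*u²*(424 + u))
-481240 + g(199) = -481240 + 4*199²*(424 + 199) = -481240 + 4*39601*623 = -481240 + 98685692 = 98204452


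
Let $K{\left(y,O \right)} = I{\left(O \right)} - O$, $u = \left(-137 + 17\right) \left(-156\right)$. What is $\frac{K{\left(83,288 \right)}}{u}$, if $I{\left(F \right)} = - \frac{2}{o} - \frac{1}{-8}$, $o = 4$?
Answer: $- \frac{769}{49920} \approx -0.015405$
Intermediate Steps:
$I{\left(F \right)} = - \frac{3}{8}$ ($I{\left(F \right)} = - \frac{2}{4} - \frac{1}{-8} = \left(-2\right) \frac{1}{4} - - \frac{1}{8} = - \frac{1}{2} + \frac{1}{8} = - \frac{3}{8}$)
$u = 18720$ ($u = \left(-120\right) \left(-156\right) = 18720$)
$K{\left(y,O \right)} = - \frac{3}{8} - O$
$\frac{K{\left(83,288 \right)}}{u} = \frac{- \frac{3}{8} - 288}{18720} = \left(- \frac{3}{8} - 288\right) \frac{1}{18720} = \left(- \frac{2307}{8}\right) \frac{1}{18720} = - \frac{769}{49920}$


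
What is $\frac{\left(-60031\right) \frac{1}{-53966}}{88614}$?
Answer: $\frac{60031}{4782143124} \approx 1.2553 \cdot 10^{-5}$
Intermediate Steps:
$\frac{\left(-60031\right) \frac{1}{-53966}}{88614} = \left(-60031\right) \left(- \frac{1}{53966}\right) \frac{1}{88614} = \frac{60031}{53966} \cdot \frac{1}{88614} = \frac{60031}{4782143124}$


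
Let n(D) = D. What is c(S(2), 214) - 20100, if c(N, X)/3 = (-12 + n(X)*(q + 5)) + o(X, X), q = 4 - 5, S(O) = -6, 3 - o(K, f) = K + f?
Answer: -18843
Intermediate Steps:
o(K, f) = 3 - K - f (o(K, f) = 3 - (K + f) = 3 + (-K - f) = 3 - K - f)
q = -1
c(N, X) = -27 + 6*X (c(N, X) = 3*((-12 + X*(-1 + 5)) + (3 - X - X)) = 3*((-12 + X*4) + (3 - 2*X)) = 3*((-12 + 4*X) + (3 - 2*X)) = 3*(-9 + 2*X) = -27 + 6*X)
c(S(2), 214) - 20100 = (-27 + 6*214) - 20100 = (-27 + 1284) - 20100 = 1257 - 20100 = -18843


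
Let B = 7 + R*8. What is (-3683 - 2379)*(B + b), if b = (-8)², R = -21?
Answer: 588014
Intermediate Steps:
B = -161 (B = 7 - 21*8 = 7 - 168 = -161)
b = 64
(-3683 - 2379)*(B + b) = (-3683 - 2379)*(-161 + 64) = -6062*(-97) = 588014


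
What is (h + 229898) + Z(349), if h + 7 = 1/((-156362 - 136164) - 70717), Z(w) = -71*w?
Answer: 74505498215/363243 ≈ 2.0511e+5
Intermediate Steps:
h = -2542702/363243 (h = -7 + 1/((-156362 - 136164) - 70717) = -7 + 1/(-292526 - 70717) = -7 + 1/(-363243) = -7 - 1/363243 = -2542702/363243 ≈ -7.0000)
(h + 229898) + Z(349) = (-2542702/363243 + 229898) - 71*349 = 83506296512/363243 - 24779 = 74505498215/363243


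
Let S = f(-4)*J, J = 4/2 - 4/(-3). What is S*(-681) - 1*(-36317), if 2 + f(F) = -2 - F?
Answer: 36317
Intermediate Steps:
f(F) = -4 - F (f(F) = -2 + (-2 - F) = -4 - F)
J = 10/3 (J = 4*(1/2) - 4*(-1/3) = 2 + 4/3 = 10/3 ≈ 3.3333)
S = 0 (S = (-4 - 1*(-4))*(10/3) = (-4 + 4)*(10/3) = 0*(10/3) = 0)
S*(-681) - 1*(-36317) = 0*(-681) - 1*(-36317) = 0 + 36317 = 36317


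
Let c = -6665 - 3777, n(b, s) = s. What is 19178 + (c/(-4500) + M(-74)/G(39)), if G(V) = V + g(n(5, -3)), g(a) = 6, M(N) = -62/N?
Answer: 532254409/27750 ≈ 19180.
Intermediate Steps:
G(V) = 6 + V (G(V) = V + 6 = 6 + V)
c = -10442
19178 + (c/(-4500) + M(-74)/G(39)) = 19178 + (-10442/(-4500) + (-62/(-74))/(6 + 39)) = 19178 + (-10442*(-1/4500) - 62*(-1/74)/45) = 19178 + (5221/2250 + (31/37)*(1/45)) = 19178 + (5221/2250 + 31/1665) = 19178 + 64909/27750 = 532254409/27750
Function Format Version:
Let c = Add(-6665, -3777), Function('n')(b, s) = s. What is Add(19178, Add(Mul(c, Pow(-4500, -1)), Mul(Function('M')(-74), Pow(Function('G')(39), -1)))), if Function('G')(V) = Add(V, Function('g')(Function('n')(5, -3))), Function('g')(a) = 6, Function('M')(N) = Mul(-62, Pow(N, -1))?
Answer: Rational(532254409, 27750) ≈ 19180.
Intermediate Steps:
Function('G')(V) = Add(6, V) (Function('G')(V) = Add(V, 6) = Add(6, V))
c = -10442
Add(19178, Add(Mul(c, Pow(-4500, -1)), Mul(Function('M')(-74), Pow(Function('G')(39), -1)))) = Add(19178, Add(Mul(-10442, Pow(-4500, -1)), Mul(Mul(-62, Pow(-74, -1)), Pow(Add(6, 39), -1)))) = Add(19178, Add(Mul(-10442, Rational(-1, 4500)), Mul(Mul(-62, Rational(-1, 74)), Pow(45, -1)))) = Add(19178, Add(Rational(5221, 2250), Mul(Rational(31, 37), Rational(1, 45)))) = Add(19178, Add(Rational(5221, 2250), Rational(31, 1665))) = Add(19178, Rational(64909, 27750)) = Rational(532254409, 27750)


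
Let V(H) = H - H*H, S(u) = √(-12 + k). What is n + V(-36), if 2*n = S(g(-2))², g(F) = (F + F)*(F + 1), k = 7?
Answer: -2669/2 ≈ -1334.5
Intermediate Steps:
g(F) = 2*F*(1 + F) (g(F) = (2*F)*(1 + F) = 2*F*(1 + F))
S(u) = I*√5 (S(u) = √(-12 + 7) = √(-5) = I*√5)
V(H) = H - H²
n = -5/2 (n = (I*√5)²/2 = (½)*(-5) = -5/2 ≈ -2.5000)
n + V(-36) = -5/2 - 36*(1 - 1*(-36)) = -5/2 - 36*(1 + 36) = -5/2 - 36*37 = -5/2 - 1332 = -2669/2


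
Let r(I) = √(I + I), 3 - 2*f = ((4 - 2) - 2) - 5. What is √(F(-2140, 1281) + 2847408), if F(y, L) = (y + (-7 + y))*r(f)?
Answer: √(2847408 - 8574*√2) ≈ 1683.8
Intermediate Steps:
f = 4 (f = 3/2 - (((4 - 2) - 2) - 5)/2 = 3/2 - ((2 - 2) - 5)/2 = 3/2 - (0 - 5)/2 = 3/2 - ½*(-5) = 3/2 + 5/2 = 4)
r(I) = √2*√I (r(I) = √(2*I) = √2*√I)
F(y, L) = 2*√2*(-7 + 2*y) (F(y, L) = (y + (-7 + y))*(√2*√4) = (-7 + 2*y)*(√2*2) = (-7 + 2*y)*(2*√2) = 2*√2*(-7 + 2*y))
√(F(-2140, 1281) + 2847408) = √(√2*(-14 + 4*(-2140)) + 2847408) = √(√2*(-14 - 8560) + 2847408) = √(√2*(-8574) + 2847408) = √(-8574*√2 + 2847408) = √(2847408 - 8574*√2)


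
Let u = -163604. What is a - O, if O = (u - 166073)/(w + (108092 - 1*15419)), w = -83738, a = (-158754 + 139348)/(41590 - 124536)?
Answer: 13759390526/370561255 ≈ 37.131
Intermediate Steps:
a = 9703/41473 (a = -19406/(-82946) = -19406*(-1/82946) = 9703/41473 ≈ 0.23396)
O = -329677/8935 (O = (-163604 - 166073)/(-83738 + (108092 - 1*15419)) = -329677/(-83738 + (108092 - 15419)) = -329677/(-83738 + 92673) = -329677/8935 ≈ -36.897)
a - O = 9703/41473 - 1*(-329677/8935) = 9703/41473 + 329677/8935 = 13759390526/370561255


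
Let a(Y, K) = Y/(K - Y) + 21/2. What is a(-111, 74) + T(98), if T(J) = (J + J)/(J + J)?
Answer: 109/10 ≈ 10.900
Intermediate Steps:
a(Y, K) = 21/2 + Y/(K - Y) (a(Y, K) = Y/(K - Y) + 21*(1/2) = Y/(K - Y) + 21/2 = 21/2 + Y/(K - Y))
T(J) = 1 (T(J) = (2*J)/((2*J)) = (2*J)*(1/(2*J)) = 1)
a(-111, 74) + T(98) = (-19*(-111) + 21*74)/(2*(74 - 1*(-111))) + 1 = (2109 + 1554)/(2*(74 + 111)) + 1 = (1/2)*3663/185 + 1 = (1/2)*(1/185)*3663 + 1 = 99/10 + 1 = 109/10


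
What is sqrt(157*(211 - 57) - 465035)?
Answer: I*sqrt(440857) ≈ 663.97*I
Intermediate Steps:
sqrt(157*(211 - 57) - 465035) = sqrt(157*154 - 465035) = sqrt(24178 - 465035) = sqrt(-440857) = I*sqrt(440857)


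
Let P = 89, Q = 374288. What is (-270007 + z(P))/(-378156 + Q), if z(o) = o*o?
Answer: 131043/1934 ≈ 67.757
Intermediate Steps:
z(o) = o**2
(-270007 + z(P))/(-378156 + Q) = (-270007 + 89**2)/(-378156 + 374288) = (-270007 + 7921)/(-3868) = -262086*(-1/3868) = 131043/1934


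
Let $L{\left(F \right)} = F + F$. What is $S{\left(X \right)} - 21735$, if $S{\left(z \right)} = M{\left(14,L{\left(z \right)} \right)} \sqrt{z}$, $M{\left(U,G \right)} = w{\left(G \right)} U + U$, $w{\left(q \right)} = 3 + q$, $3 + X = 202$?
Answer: $-21735 + 5628 \sqrt{199} \approx 57658.0$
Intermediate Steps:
$X = 199$ ($X = -3 + 202 = 199$)
$L{\left(F \right)} = 2 F$
$M{\left(U,G \right)} = U + U \left(3 + G\right)$ ($M{\left(U,G \right)} = \left(3 + G\right) U + U = U \left(3 + G\right) + U = U + U \left(3 + G\right)$)
$S{\left(z \right)} = \sqrt{z} \left(56 + 28 z\right)$ ($S{\left(z \right)} = 14 \left(4 + 2 z\right) \sqrt{z} = \left(56 + 28 z\right) \sqrt{z} = \sqrt{z} \left(56 + 28 z\right)$)
$S{\left(X \right)} - 21735 = 28 \sqrt{199} \left(2 + 199\right) - 21735 = 28 \sqrt{199} \cdot 201 - 21735 = 5628 \sqrt{199} - 21735 = -21735 + 5628 \sqrt{199}$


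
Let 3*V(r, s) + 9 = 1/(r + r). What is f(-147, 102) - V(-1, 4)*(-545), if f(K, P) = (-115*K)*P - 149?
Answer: 10334611/6 ≈ 1.7224e+6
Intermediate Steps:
V(r, s) = -3 + 1/(6*r) (V(r, s) = -3 + 1/(3*(r + r)) = -3 + 1/(3*((2*r))) = -3 + (1/(2*r))/3 = -3 + 1/(6*r))
f(K, P) = -149 - 115*K*P (f(K, P) = -115*K*P - 149 = -149 - 115*K*P)
f(-147, 102) - V(-1, 4)*(-545) = (-149 - 115*(-147)*102) - (-3 + (⅙)/(-1))*(-545) = (-149 + 1724310) - (-3 + (⅙)*(-1))*(-545) = 1724161 - (-3 - ⅙)*(-545) = 1724161 - (-19)*(-545)/6 = 1724161 - 1*10355/6 = 1724161 - 10355/6 = 10334611/6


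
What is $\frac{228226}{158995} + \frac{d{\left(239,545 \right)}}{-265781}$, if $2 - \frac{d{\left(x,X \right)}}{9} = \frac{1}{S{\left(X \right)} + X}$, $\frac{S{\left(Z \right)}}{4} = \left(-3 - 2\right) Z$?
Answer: $\frac{25123413852025}{17503201509349} \approx 1.4354$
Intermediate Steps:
$S{\left(Z \right)} = - 20 Z$ ($S{\left(Z \right)} = 4 \left(-3 - 2\right) Z = 4 \left(- 5 Z\right) = - 20 Z$)
$d{\left(x,X \right)} = 18 + \frac{9}{19 X}$ ($d{\left(x,X \right)} = 18 - \frac{9}{- 20 X + X} = 18 - \frac{9}{\left(-19\right) X} = 18 - 9 \left(- \frac{1}{19 X}\right) = 18 + \frac{9}{19 X}$)
$\frac{228226}{158995} + \frac{d{\left(239,545 \right)}}{-265781} = \frac{228226}{158995} + \frac{18 + \frac{9}{19 \cdot 545}}{-265781} = 228226 \cdot \frac{1}{158995} + \left(18 + \frac{9}{19} \cdot \frac{1}{545}\right) \left(- \frac{1}{265781}\right) = \frac{228226}{158995} + \left(18 + \frac{9}{10355}\right) \left(- \frac{1}{265781}\right) = \frac{228226}{158995} + \frac{186399}{10355} \left(- \frac{1}{265781}\right) = \frac{228226}{158995} - \frac{186399}{2752162255} = \frac{25123413852025}{17503201509349}$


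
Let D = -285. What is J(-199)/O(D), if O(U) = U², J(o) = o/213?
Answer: -199/17300925 ≈ -1.1502e-5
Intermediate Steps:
J(o) = o/213 (J(o) = o*(1/213) = o/213)
J(-199)/O(D) = ((1/213)*(-199))/((-285)²) = -199/213/81225 = -199/213*1/81225 = -199/17300925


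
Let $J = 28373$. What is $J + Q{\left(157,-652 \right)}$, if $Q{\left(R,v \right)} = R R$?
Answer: $53022$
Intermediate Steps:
$Q{\left(R,v \right)} = R^{2}$
$J + Q{\left(157,-652 \right)} = 28373 + 157^{2} = 28373 + 24649 = 53022$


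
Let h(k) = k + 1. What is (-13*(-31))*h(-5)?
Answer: -1612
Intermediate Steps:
h(k) = 1 + k
(-13*(-31))*h(-5) = (-13*(-31))*(1 - 5) = 403*(-4) = -1612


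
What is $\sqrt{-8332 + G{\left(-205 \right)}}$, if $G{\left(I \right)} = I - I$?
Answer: $2 i \sqrt{2083} \approx 91.28 i$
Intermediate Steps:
$G{\left(I \right)} = 0$
$\sqrt{-8332 + G{\left(-205 \right)}} = \sqrt{-8332 + 0} = \sqrt{-8332} = 2 i \sqrt{2083}$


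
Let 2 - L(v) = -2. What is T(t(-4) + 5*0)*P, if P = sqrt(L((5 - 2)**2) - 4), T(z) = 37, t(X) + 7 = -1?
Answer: 0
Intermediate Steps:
t(X) = -8 (t(X) = -7 - 1 = -8)
L(v) = 4 (L(v) = 2 - 1*(-2) = 2 + 2 = 4)
P = 0 (P = sqrt(4 - 4) = sqrt(0) = 0)
T(t(-4) + 5*0)*P = 37*0 = 0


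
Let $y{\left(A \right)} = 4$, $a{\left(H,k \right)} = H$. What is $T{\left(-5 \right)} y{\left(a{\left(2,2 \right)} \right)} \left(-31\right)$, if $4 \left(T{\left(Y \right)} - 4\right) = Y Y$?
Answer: $-1271$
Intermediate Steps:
$T{\left(Y \right)} = 4 + \frac{Y^{2}}{4}$ ($T{\left(Y \right)} = 4 + \frac{Y Y}{4} = 4 + \frac{Y^{2}}{4}$)
$T{\left(-5 \right)} y{\left(a{\left(2,2 \right)} \right)} \left(-31\right) = \left(4 + \frac{\left(-5\right)^{2}}{4}\right) 4 \left(-31\right) = \left(4 + \frac{1}{4} \cdot 25\right) 4 \left(-31\right) = \left(4 + \frac{25}{4}\right) 4 \left(-31\right) = \frac{41}{4} \cdot 4 \left(-31\right) = 41 \left(-31\right) = -1271$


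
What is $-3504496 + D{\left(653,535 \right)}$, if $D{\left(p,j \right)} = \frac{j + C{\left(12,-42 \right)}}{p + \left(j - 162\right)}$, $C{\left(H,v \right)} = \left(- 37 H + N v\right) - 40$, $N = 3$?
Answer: $- \frac{1198537657}{342} \approx -3.5045 \cdot 10^{6}$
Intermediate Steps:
$C{\left(H,v \right)} = -40 - 37 H + 3 v$ ($C{\left(H,v \right)} = \left(- 37 H + 3 v\right) - 40 = -40 - 37 H + 3 v$)
$D{\left(p,j \right)} = \frac{-610 + j}{-162 + j + p}$ ($D{\left(p,j \right)} = \frac{j - 610}{p + \left(j - 162\right)} = \frac{j - 610}{p + \left(-162 + j\right)} = \frac{-610 + j}{-162 + j + p}$)
$-3504496 + D{\left(653,535 \right)} = -3504496 + \frac{-610 + 535}{-162 + 535 + 653} = -3504496 + \frac{1}{1026} \left(-75\right) = -3504496 - \frac{25}{342} = - \frac{1198537657}{342}$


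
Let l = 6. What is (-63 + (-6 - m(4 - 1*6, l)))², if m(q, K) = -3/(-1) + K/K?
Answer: 5329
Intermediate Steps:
m(q, K) = 4 (m(q, K) = -3*(-1) + 1 = 3 + 1 = 4)
(-63 + (-6 - m(4 - 1*6, l)))² = (-63 + (-6 - 1*4))² = (-63 + (-6 - 4))² = (-63 - 10)² = (-73)² = 5329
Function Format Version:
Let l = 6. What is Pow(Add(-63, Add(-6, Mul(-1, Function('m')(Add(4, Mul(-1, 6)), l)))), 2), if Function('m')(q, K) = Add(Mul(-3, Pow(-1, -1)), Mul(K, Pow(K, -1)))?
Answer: 5329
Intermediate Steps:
Function('m')(q, K) = 4 (Function('m')(q, K) = Add(Mul(-3, -1), 1) = Add(3, 1) = 4)
Pow(Add(-63, Add(-6, Mul(-1, Function('m')(Add(4, Mul(-1, 6)), l)))), 2) = Pow(Add(-63, Add(-6, Mul(-1, 4))), 2) = Pow(Add(-63, Add(-6, -4)), 2) = Pow(Add(-63, -10), 2) = Pow(-73, 2) = 5329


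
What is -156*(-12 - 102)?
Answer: 17784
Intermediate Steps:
-156*(-12 - 102) = -156*(-114) = 17784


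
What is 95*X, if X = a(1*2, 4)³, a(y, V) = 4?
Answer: 6080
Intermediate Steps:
X = 64 (X = 4³ = 64)
95*X = 95*64 = 6080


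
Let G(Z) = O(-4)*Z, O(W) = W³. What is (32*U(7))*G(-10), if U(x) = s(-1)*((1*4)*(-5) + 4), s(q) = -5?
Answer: 1638400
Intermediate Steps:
G(Z) = -64*Z (G(Z) = (-4)³*Z = -64*Z)
U(x) = 80 (U(x) = -5*((1*4)*(-5) + 4) = -5*(4*(-5) + 4) = -5*(-20 + 4) = -5*(-16) = 80)
(32*U(7))*G(-10) = (32*80)*(-64*(-10)) = 2560*640 = 1638400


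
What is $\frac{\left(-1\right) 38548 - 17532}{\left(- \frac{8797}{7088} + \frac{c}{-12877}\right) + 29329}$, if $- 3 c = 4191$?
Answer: $- \frac{5118543630080}{2676818272871} \approx -1.9122$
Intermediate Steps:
$c = -1397$ ($c = \left(- \frac{1}{3}\right) 4191 = -1397$)
$\frac{\left(-1\right) 38548 - 17532}{\left(- \frac{8797}{7088} + \frac{c}{-12877}\right) + 29329} = \frac{\left(-1\right) 38548 - 17532}{\left(- \frac{8797}{7088} - \frac{1397}{-12877}\right) + 29329} = \frac{-38548 - 17532}{\left(\left(-8797\right) \frac{1}{7088} - - \frac{1397}{12877}\right) + 29329} = - \frac{56080}{\left(- \frac{8797}{7088} + \frac{1397}{12877}\right) + 29329} = - \frac{56080}{- \frac{103377033}{91272176} + 29329} = - \frac{56080}{\frac{2676818272871}{91272176}} = \left(-56080\right) \frac{91272176}{2676818272871} = - \frac{5118543630080}{2676818272871}$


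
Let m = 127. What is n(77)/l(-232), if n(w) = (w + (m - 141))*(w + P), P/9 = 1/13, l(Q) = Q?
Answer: -31815/1508 ≈ -21.097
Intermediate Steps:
P = 9/13 ≈ 0.69231
n(w) = (-14 + w)*(9/13 + w) (n(w) = (w + (127 - 141))*(w + 9/13) = (w - 14)*(9/13 + w) = (-14 + w)*(9/13 + w))
n(77)/l(-232) = (-126/13 + 77**2 - 173/13*77)/(-232) = (-126/13 + 5929 - 13321/13)*(-1/232) = (63630/13)*(-1/232) = -31815/1508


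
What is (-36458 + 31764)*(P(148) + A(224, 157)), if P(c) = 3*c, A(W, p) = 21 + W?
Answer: -3234166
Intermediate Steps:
(-36458 + 31764)*(P(148) + A(224, 157)) = (-36458 + 31764)*(3*148 + (21 + 224)) = -4694*(444 + 245) = -4694*689 = -3234166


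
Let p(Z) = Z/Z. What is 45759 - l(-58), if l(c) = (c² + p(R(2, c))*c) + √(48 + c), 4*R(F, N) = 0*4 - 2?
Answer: 42453 - I*√10 ≈ 42453.0 - 3.1623*I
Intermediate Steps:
R(F, N) = -½ (R(F, N) = (0*4 - 2)/4 = (0 - 2)/4 = (¼)*(-2) = -½)
p(Z) = 1
l(c) = c + c² + √(48 + c) (l(c) = (c² + 1*c) + √(48 + c) = (c² + c) + √(48 + c) = (c + c²) + √(48 + c) = c + c² + √(48 + c))
45759 - l(-58) = 45759 - (-58 + (-58)² + √(48 - 58)) = 45759 - (-58 + 3364 + √(-10)) = 45759 - (-58 + 3364 + I*√10) = 45759 - (3306 + I*√10) = 45759 + (-3306 - I*√10) = 42453 - I*√10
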